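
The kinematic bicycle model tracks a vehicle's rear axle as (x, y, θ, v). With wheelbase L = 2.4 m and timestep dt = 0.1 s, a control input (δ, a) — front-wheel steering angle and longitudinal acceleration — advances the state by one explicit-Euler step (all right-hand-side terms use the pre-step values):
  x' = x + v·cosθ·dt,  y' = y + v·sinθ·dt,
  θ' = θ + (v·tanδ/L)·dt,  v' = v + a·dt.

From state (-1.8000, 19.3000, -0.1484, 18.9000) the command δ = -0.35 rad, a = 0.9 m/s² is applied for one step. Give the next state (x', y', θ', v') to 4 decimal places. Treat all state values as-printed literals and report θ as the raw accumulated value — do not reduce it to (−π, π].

x' = -1.8000 + 18.9000·cos(-0.1484)·0.1 = 0.0692
y' = 19.3000 + 18.9000·sin(-0.1484)·0.1 = 19.0206
θ' = -0.1484 + (18.9000/2.4)·tan(-0.35)·0.1 = -0.4359
v' = 18.9000 + 0.9000·0.1 = 18.9900

(0.0692, 19.0206, -0.4359, 18.9900)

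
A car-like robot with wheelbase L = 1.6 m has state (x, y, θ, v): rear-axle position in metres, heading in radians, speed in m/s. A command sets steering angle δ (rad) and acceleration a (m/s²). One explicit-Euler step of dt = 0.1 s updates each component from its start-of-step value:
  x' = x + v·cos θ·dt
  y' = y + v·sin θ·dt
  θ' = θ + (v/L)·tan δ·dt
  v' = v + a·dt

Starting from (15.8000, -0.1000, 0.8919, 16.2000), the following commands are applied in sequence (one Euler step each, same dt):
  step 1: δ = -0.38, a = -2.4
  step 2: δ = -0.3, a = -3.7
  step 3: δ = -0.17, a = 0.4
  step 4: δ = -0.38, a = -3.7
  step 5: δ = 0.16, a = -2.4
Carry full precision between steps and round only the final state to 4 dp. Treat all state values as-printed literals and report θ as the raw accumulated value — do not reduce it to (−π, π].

(22.7423, 1.6402, -0.2246, 15.0200)

after step 1 (δ=-0.38, a=-2.4): (16.817254, 1.160791, 0.487495, 15.960000)
after step 2 (δ=-0.3, a=-3.7): (18.227334, 1.908380, 0.178932, 15.590000)
after step 3 (δ=-0.17, a=0.4): (19.761444, 2.185848, 0.011674, 15.630000)
after step 4 (δ=-0.38, a=-3.7): (21.324338, 2.204094, -0.378503, 15.260000)
after step 5 (δ=0.16, a=-2.4): (22.742326, 1.640191, -0.224587, 15.020000)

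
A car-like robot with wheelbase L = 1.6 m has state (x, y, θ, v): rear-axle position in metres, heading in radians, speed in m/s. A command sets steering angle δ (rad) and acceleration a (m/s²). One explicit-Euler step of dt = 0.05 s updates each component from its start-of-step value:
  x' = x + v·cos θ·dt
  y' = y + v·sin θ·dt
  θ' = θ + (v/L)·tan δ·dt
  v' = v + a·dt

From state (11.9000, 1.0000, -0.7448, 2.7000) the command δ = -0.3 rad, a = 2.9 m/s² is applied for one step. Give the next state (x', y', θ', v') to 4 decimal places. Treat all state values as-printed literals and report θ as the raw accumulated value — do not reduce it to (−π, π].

x' = 11.9000 + 2.7000·cos(-0.7448)·0.05 = 11.9993
y' = 1.0000 + 2.7000·sin(-0.7448)·0.05 = 0.9085
θ' = -0.7448 + (2.7000/1.6)·tan(-0.3)·0.05 = -0.7709
v' = 2.7000 + 2.9000·0.05 = 2.8450

(11.9993, 0.9085, -0.7709, 2.8450)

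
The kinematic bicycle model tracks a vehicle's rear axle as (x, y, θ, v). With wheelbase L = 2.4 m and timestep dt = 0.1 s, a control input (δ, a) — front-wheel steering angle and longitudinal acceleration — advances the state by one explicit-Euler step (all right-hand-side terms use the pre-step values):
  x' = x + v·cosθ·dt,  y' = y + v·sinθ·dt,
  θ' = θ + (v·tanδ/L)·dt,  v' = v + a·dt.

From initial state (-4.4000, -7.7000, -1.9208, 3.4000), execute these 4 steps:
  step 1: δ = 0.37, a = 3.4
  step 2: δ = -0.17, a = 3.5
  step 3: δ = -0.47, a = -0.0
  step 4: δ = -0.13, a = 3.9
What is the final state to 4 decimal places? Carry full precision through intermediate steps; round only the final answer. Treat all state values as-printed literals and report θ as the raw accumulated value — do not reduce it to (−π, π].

after step 1 (δ=0.37, a=3.4): (-4.516586, -8.019386, -1.865853, 3.740000)
after step 2 (δ=-0.17, a=3.5): (-4.625343, -8.377224, -1.892603, 4.090000)
after step 3 (δ=-0.47, a=-0.0): (-4.754702, -8.765228, -1.979168, 4.090000)
after step 4 (δ=-0.13, a=3.9): (-4.917122, -9.140596, -2.001448, 4.480000)

(-4.9171, -9.1406, -2.0014, 4.4800)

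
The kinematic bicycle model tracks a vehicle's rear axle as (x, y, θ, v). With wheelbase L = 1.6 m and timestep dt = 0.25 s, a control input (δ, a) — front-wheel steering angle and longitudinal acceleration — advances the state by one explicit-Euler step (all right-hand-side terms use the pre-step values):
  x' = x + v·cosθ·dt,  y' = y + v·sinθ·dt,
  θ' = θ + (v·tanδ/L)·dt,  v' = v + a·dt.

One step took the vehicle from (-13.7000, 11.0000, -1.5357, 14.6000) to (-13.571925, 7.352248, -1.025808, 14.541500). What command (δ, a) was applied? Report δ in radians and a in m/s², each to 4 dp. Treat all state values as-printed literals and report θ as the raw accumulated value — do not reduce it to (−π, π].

δ = 0.2199, a = -0.2340

a = (v'−v)/dt = (-0.058500)/0.25 = -0.2340
Δθ = θ'−θ = 0.509892;  (v·dt/L) = 14.6000·0.25/1.6 = 2.281250
tan δ = Δθ·L/(v·dt) = 0.223514  →  δ = 0.2199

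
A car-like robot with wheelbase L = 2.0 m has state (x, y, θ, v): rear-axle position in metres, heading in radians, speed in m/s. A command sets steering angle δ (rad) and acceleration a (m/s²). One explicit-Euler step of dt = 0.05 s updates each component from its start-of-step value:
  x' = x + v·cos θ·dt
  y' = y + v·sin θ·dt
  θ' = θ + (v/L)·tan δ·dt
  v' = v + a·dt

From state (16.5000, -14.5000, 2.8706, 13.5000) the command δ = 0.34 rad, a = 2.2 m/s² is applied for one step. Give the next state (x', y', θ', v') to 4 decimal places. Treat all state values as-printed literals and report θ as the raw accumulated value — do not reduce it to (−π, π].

x' = 16.5000 + 13.5000·cos(2.8706)·0.05 = 15.8496
y' = -14.5000 + 13.5000·sin(2.8706)·0.05 = -14.3193
θ' = 2.8706 + (13.5000/2.0)·tan(0.34)·0.05 = 2.9900
v' = 13.5000 + 2.2000·0.05 = 13.6100

(15.8496, -14.3193, 2.9900, 13.6100)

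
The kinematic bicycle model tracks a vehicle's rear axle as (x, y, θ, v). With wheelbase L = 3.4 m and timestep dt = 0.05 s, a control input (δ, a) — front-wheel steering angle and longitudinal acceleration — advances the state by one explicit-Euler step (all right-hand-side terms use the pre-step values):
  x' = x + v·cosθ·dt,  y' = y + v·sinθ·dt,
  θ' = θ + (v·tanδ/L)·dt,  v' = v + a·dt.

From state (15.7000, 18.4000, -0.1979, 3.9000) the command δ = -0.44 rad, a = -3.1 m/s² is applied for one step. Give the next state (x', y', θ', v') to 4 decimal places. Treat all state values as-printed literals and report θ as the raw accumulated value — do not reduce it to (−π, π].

x' = 15.7000 + 3.9000·cos(-0.1979)·0.05 = 15.8912
y' = 18.4000 + 3.9000·sin(-0.1979)·0.05 = 18.3617
θ' = -0.1979 + (3.9000/3.4)·tan(-0.44)·0.05 = -0.2249
v' = 3.9000 − 3.1000·0.05 = 3.7450

(15.8912, 18.3617, -0.2249, 3.7450)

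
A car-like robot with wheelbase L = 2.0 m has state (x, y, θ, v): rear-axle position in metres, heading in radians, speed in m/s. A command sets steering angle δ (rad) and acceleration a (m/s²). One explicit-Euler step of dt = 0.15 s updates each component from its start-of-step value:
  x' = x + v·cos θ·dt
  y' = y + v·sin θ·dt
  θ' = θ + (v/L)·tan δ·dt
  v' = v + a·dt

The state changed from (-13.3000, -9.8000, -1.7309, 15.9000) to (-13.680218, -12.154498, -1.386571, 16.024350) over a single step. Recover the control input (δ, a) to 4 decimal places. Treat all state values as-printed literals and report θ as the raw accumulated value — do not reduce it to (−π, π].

δ = 0.2811, a = 0.8290

a = (v'−v)/dt = (0.124350)/0.15 = 0.8290
Δθ = θ'−θ = 0.344329;  (v·dt/L) = 15.9000·0.15/2.0 = 1.192500
tan δ = Δθ·L/(v·dt) = 0.288745  →  δ = 0.2811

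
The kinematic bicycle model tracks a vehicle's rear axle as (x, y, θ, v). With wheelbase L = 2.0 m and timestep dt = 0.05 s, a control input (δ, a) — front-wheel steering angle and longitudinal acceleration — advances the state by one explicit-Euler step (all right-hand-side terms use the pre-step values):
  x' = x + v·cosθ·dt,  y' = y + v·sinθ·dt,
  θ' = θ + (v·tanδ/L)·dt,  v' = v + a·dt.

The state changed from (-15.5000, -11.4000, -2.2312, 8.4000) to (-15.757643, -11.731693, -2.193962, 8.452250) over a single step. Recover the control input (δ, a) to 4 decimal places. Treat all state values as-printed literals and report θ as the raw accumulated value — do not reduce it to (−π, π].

a = (v'−v)/dt = (0.052250)/0.05 = 1.0450
Δθ = θ'−θ = 0.037238;  (v·dt/L) = 8.4000·0.05/2.0 = 0.210000
tan δ = Δθ·L/(v·dt) = 0.177324  →  δ = 0.1755

δ = 0.1755, a = 1.0450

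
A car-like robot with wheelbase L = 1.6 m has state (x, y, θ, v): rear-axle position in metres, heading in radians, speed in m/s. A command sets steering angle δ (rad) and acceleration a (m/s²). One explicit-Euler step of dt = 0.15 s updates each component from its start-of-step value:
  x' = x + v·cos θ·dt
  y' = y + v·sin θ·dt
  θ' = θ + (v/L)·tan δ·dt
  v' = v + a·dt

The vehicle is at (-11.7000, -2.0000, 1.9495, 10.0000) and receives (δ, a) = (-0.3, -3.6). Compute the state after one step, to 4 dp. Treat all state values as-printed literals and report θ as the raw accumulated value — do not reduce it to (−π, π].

(-12.2546, -0.6063, 1.6595, 9.4600)

x' = -11.7000 + 10.0000·cos(1.9495)·0.15 = -12.2546
y' = -2.0000 + 10.0000·sin(1.9495)·0.15 = -0.6063
θ' = 1.9495 + (10.0000/1.6)·tan(-0.3)·0.15 = 1.6595
v' = 10.0000 − 3.6000·0.15 = 9.4600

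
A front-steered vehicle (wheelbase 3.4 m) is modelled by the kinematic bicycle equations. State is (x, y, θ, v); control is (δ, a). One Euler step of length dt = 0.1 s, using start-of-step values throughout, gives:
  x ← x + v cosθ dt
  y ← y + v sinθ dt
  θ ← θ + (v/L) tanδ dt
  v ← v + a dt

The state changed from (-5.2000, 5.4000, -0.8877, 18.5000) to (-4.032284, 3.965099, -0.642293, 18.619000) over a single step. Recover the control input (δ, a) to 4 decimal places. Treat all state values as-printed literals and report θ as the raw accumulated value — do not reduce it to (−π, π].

δ = 0.4237, a = 1.1900

a = (v'−v)/dt = (0.119000)/0.1 = 1.1900
Δθ = θ'−θ = 0.245407;  (v·dt/L) = 18.5000·0.1/3.4 = 0.544118
tan δ = Δθ·L/(v·dt) = 0.451018  →  δ = 0.4237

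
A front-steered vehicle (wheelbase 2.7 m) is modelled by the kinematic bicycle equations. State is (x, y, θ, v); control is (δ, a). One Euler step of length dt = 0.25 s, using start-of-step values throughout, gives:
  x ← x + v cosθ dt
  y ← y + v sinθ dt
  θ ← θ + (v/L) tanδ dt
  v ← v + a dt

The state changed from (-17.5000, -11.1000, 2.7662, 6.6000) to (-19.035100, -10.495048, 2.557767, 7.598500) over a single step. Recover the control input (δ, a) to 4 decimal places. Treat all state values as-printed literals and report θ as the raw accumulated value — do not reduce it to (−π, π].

a = (v'−v)/dt = (0.998500)/0.25 = 3.9940
Δθ = θ'−θ = -0.208433;  (v·dt/L) = 6.6000·0.25/2.7 = 0.611111
tan δ = Δθ·L/(v·dt) = -0.341072  →  δ = -0.3287

δ = -0.3287, a = 3.9940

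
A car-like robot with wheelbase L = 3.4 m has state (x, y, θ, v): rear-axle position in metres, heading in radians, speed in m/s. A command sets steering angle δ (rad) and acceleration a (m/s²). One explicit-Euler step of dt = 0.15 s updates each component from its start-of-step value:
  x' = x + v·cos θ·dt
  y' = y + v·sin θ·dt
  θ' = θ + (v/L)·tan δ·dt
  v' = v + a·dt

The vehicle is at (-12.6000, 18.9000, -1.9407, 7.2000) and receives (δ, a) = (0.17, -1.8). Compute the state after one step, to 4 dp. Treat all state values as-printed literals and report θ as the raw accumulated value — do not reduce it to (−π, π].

x' = -12.6000 + 7.2000·cos(-1.9407)·0.15 = -12.9904
y' = 18.9000 + 7.2000·sin(-1.9407)·0.15 = 17.8930
θ' = -1.9407 + (7.2000/3.4)·tan(0.17)·0.15 = -1.8862
v' = 7.2000 − 1.8000·0.15 = 6.9300

(-12.9904, 17.8930, -1.8862, 6.9300)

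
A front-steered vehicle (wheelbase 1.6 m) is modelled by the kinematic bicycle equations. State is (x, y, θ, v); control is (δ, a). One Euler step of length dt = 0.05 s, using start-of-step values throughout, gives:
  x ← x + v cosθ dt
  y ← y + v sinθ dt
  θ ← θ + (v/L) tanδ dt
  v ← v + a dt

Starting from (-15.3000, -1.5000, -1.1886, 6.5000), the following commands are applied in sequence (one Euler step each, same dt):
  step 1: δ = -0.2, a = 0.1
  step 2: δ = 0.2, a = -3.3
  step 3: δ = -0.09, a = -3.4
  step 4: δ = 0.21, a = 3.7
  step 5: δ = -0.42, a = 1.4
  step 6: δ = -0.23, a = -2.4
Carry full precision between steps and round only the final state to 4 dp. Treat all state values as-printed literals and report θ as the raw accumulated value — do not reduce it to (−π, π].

after step 1 (δ=-0.2, a=0.1): (-15.178788, -1.801551, -1.229775, 6.505000)
after step 2 (δ=0.2, a=-3.3): (-15.070009, -2.108071, -1.188568, 6.340000)
after step 3 (δ=-0.09, a=-3.4): (-14.951771, -2.402195, -1.206448, 6.170000)
after step 4 (δ=0.21, a=3.7): (-14.841840, -2.690443, -1.165351, 6.355000)
after step 5 (δ=-0.42, a=1.4): (-14.716511, -2.982432, -1.254038, 6.425000)
after step 6 (δ=-0.23, a=-2.4): (-14.616445, -3.287700, -1.301049, 6.305000)

(-14.6164, -3.2877, -1.3010, 6.3050)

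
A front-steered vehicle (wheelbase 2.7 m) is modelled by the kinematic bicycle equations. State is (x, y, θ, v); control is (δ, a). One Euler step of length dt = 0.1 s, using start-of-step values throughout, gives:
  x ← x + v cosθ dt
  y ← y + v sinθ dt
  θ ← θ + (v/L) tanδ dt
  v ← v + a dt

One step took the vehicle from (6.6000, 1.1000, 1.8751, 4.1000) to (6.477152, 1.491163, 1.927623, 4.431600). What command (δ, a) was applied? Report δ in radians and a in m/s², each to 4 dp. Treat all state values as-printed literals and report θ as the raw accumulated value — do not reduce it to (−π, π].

δ = 0.3330, a = 3.3160

a = (v'−v)/dt = (0.331600)/0.1 = 3.3160
Δθ = θ'−θ = 0.052523;  (v·dt/L) = 4.1000·0.1/2.7 = 0.151852
tan δ = Δθ·L/(v·dt) = 0.345883  →  δ = 0.3330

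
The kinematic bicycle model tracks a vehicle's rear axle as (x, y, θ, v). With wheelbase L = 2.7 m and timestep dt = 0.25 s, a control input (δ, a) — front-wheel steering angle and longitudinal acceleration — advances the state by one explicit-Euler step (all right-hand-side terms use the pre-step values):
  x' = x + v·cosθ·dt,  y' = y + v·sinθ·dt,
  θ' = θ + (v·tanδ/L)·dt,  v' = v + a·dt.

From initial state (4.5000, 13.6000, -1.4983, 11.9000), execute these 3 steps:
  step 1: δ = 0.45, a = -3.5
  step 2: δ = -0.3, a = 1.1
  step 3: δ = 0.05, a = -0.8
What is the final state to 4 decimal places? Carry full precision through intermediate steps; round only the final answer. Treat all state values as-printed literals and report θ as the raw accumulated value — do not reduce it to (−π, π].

(7.0876, 5.6575, -1.2295, 11.1000)

after step 1 (δ=0.45, a=-3.5): (4.715488, 10.632814, -0.966045, 11.025000)
after step 2 (δ=-0.3, a=1.1): (6.282575, 8.365403, -1.281826, 11.300000)
after step 3 (δ=0.05, a=-0.8): (7.087603, 5.657534, -1.229467, 11.100000)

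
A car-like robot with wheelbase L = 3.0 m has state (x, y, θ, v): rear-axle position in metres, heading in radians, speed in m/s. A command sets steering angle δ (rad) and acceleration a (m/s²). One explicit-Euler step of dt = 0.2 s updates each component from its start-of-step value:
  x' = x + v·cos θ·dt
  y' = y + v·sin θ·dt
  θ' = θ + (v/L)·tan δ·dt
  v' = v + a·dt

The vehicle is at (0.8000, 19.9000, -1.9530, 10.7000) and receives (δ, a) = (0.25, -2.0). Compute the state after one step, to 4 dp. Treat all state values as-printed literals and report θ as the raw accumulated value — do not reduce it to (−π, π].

(0.0019, 17.9144, -1.7709, 10.3000)

x' = 0.8000 + 10.7000·cos(-1.9530)·0.2 = 0.0019
y' = 19.9000 + 10.7000·sin(-1.9530)·0.2 = 17.9144
θ' = -1.9530 + (10.7000/3.0)·tan(0.25)·0.2 = -1.7709
v' = 10.7000 − 2.0000·0.2 = 10.3000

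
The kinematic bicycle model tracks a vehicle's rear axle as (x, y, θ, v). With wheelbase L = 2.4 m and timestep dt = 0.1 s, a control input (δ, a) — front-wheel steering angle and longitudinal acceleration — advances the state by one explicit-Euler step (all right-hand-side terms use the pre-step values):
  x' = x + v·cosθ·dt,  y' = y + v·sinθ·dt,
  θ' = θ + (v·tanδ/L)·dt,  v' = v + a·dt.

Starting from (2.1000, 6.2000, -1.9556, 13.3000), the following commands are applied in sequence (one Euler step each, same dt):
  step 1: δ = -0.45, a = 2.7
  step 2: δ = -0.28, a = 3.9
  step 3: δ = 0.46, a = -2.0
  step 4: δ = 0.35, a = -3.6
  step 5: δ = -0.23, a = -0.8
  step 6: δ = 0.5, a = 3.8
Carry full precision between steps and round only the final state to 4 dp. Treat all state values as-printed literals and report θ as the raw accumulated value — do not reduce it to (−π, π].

(-1.9270, -0.7311, -1.7159, 13.7000)

after step 1 (δ=-0.45, a=2.7): (1.600748, 4.967260, -2.223293, 13.570000)
after step 2 (δ=-0.28, a=3.9): (0.776816, 3.889028, -2.385881, 13.960000)
after step 3 (δ=0.46, a=-2.0): (-0.239170, 2.931642, -2.097695, 13.760000)
after step 4 (δ=0.35, a=-3.6): (-0.931099, 1.742268, -1.888412, 13.400000)
after step 5 (δ=-0.23, a=-0.8): (-1.349584, 0.469291, -2.019142, 13.320000)
after step 6 (δ=0.5, a=3.8): (-1.926973, -0.731062, -1.715944, 13.700000)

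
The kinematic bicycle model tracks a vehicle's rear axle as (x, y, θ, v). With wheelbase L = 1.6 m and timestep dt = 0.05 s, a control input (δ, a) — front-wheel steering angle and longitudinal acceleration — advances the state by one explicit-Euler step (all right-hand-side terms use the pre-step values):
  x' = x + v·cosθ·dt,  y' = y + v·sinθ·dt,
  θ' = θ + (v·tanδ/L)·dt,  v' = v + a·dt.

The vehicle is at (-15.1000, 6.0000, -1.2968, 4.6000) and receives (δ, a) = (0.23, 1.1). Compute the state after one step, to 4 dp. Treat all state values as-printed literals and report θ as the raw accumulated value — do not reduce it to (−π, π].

(-15.0378, 5.7786, -1.2631, 4.6550)

x' = -15.1000 + 4.6000·cos(-1.2968)·0.05 = -15.0378
y' = 6.0000 + 4.6000·sin(-1.2968)·0.05 = 5.7786
θ' = -1.2968 + (4.6000/1.6)·tan(0.23)·0.05 = -1.2631
v' = 4.6000 + 1.1000·0.05 = 4.6550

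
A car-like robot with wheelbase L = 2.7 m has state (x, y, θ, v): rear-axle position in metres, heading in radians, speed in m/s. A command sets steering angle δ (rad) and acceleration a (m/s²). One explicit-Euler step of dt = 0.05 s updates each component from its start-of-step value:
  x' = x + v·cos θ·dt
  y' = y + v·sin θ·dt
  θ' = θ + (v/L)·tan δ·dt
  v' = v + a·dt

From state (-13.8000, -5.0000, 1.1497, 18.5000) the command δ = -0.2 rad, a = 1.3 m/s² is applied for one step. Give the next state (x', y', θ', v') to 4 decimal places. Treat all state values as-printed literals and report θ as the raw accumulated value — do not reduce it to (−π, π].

(-13.4219, -4.1558, 1.0803, 18.5650)

x' = -13.8000 + 18.5000·cos(1.1497)·0.05 = -13.4219
y' = -5.0000 + 18.5000·sin(1.1497)·0.05 = -4.1558
θ' = 1.1497 + (18.5000/2.7)·tan(-0.2)·0.05 = 1.0803
v' = 18.5000 + 1.3000·0.05 = 18.5650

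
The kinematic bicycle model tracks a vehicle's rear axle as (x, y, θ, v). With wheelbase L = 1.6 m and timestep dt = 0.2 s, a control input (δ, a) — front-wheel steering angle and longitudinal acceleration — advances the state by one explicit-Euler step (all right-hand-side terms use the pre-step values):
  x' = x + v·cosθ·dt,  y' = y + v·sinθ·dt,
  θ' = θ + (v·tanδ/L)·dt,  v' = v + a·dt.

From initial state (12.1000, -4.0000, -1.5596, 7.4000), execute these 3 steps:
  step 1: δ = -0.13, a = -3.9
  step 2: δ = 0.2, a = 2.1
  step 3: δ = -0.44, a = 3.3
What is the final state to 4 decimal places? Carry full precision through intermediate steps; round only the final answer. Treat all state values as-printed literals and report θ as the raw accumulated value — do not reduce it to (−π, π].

(12.0532, -8.2016, -1.9271, 7.7000)

after step 1 (δ=-0.13, a=-3.9): (12.116570, -5.479907, -1.680532, 6.620000)
after step 2 (δ=0.2, a=2.1): (11.971572, -6.795943, -1.512789, 7.040000)
after step 3 (δ=-0.44, a=3.3): (12.053199, -8.201575, -1.927076, 7.700000)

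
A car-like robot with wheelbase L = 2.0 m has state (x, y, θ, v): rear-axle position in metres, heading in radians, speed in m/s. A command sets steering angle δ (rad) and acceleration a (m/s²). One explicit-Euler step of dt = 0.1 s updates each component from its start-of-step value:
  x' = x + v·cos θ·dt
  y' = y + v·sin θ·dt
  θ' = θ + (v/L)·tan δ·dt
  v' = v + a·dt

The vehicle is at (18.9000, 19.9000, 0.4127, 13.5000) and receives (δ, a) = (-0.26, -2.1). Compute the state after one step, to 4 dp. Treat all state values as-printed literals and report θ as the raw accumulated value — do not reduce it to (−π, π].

(20.1367, 20.4415, 0.2331, 13.2900)

x' = 18.9000 + 13.5000·cos(0.4127)·0.1 = 20.1367
y' = 19.9000 + 13.5000·sin(0.4127)·0.1 = 20.4415
θ' = 0.4127 + (13.5000/2.0)·tan(-0.26)·0.1 = 0.2331
v' = 13.5000 − 2.1000·0.1 = 13.2900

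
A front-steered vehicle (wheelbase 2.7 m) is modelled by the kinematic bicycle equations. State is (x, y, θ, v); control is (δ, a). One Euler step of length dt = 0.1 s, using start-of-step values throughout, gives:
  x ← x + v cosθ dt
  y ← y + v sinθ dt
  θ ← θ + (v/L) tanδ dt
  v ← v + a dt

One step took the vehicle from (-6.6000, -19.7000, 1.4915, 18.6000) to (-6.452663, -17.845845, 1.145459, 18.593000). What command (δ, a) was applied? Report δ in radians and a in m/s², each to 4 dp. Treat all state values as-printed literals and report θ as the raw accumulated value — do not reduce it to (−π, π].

a = (v'−v)/dt = (-0.007000)/0.1 = -0.0700
Δθ = θ'−θ = -0.346041;  (v·dt/L) = 18.6000·0.1/2.7 = 0.688889
tan δ = Δθ·L/(v·dt) = -0.502318  →  δ = -0.4655

δ = -0.4655, a = -0.0700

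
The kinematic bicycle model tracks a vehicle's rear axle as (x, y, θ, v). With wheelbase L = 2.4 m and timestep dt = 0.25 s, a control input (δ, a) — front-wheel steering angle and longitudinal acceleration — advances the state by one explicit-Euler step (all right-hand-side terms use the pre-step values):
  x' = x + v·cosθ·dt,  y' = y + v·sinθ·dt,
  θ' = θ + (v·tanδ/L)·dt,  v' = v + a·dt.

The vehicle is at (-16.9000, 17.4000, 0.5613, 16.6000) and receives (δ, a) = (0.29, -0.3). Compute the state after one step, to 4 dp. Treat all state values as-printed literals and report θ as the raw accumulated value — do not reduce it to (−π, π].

x' = -16.9000 + 16.6000·cos(0.5613)·0.25 = -13.3868
y' = 17.4000 + 16.6000·sin(0.5613)·0.25 = 19.6090
θ' = 0.5613 + (16.6000/2.4)·tan(0.29)·0.25 = 1.0773
v' = 16.6000 − 0.3000·0.25 = 16.5250

(-13.3868, 19.6090, 1.0773, 16.5250)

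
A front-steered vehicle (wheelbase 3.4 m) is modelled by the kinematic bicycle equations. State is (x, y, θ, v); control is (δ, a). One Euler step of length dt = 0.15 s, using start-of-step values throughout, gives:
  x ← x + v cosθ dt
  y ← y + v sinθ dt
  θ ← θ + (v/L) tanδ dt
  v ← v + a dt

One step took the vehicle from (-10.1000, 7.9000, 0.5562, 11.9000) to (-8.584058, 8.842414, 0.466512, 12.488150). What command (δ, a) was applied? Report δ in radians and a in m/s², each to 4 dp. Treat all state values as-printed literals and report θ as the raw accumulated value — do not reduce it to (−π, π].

a = (v'−v)/dt = (0.588150)/0.15 = 3.9210
Δθ = θ'−θ = -0.089688;  (v·dt/L) = 11.9000·0.15/3.4 = 0.525000
tan δ = Δθ·L/(v·dt) = -0.170834  →  δ = -0.1692

δ = -0.1692, a = 3.9210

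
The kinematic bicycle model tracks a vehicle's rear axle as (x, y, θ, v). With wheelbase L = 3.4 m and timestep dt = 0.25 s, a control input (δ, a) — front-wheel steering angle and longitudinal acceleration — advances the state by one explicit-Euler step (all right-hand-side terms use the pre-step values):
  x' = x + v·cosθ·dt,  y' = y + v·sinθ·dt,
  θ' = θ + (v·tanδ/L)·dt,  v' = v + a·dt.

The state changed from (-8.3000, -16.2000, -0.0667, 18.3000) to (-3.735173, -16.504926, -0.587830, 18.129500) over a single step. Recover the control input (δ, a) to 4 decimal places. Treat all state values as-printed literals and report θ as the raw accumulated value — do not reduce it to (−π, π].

a = (v'−v)/dt = (-0.170500)/0.25 = -0.6820
Δθ = θ'−θ = -0.521130;  (v·dt/L) = 18.3000·0.25/3.4 = 1.345588
tan δ = Δθ·L/(v·dt) = -0.387288  →  δ = -0.3695

δ = -0.3695, a = -0.6820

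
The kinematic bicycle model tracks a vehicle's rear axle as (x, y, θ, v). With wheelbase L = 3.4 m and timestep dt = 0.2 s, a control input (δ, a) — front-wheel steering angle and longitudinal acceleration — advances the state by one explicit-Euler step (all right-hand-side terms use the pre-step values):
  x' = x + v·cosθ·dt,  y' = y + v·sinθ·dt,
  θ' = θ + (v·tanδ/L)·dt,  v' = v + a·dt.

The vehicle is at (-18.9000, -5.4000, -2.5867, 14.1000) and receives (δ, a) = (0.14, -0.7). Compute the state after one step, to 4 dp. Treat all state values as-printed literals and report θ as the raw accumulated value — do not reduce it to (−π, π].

x' = -18.9000 + 14.1000·cos(-2.5867)·0.2 = -21.2969
y' = -5.4000 + 14.1000·sin(-2.5867)·0.2 = -6.8857
θ' = -2.5867 + (14.1000/3.4)·tan(0.14)·0.2 = -2.4698
v' = 14.1000 − 0.7000·0.2 = 13.9600

(-21.2969, -6.8857, -2.4698, 13.9600)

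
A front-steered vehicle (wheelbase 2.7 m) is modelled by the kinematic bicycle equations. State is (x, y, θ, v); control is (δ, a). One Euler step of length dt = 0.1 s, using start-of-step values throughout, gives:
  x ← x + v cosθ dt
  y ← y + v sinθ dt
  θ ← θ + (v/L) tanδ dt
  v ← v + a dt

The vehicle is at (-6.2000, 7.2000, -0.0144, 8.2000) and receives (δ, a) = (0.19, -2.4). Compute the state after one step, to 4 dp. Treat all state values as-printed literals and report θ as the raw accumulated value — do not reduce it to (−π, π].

x' = -6.2000 + 8.2000·cos(-0.0144)·0.1 = -5.3801
y' = 7.2000 + 8.2000·sin(-0.0144)·0.1 = 7.1882
θ' = -0.0144 + (8.2000/2.7)·tan(0.19)·0.1 = 0.0440
v' = 8.2000 − 2.4000·0.1 = 7.9600

(-5.3801, 7.1882, 0.0440, 7.9600)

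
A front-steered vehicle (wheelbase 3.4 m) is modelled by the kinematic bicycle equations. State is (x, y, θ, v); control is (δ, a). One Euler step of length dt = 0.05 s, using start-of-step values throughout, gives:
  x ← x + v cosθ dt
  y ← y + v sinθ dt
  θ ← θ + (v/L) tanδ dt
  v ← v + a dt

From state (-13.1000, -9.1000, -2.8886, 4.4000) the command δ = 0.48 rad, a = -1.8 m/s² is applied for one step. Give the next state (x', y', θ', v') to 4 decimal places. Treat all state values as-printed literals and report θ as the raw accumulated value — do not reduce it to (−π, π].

x' = -13.1000 + 4.4000·cos(-2.8886)·0.05 = -13.3130
y' = -9.1000 + 4.4000·sin(-2.8886)·0.05 = -9.1551
θ' = -2.8886 + (4.4000/3.4)·tan(0.48)·0.05 = -2.8549
v' = 4.4000 − 1.8000·0.05 = 4.3100

(-13.3130, -9.1551, -2.8549, 4.3100)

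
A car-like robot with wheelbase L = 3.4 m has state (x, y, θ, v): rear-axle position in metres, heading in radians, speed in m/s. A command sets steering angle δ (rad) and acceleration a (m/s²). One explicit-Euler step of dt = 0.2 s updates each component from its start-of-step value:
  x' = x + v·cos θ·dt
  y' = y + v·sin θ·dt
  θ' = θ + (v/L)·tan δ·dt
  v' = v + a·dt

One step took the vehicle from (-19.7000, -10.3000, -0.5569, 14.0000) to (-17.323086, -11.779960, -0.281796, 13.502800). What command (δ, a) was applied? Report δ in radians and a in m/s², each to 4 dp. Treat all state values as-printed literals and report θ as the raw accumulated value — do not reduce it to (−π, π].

a = (v'−v)/dt = (-0.497200)/0.2 = -2.4860
Δθ = θ'−θ = 0.275104;  (v·dt/L) = 14.0000·0.2/3.4 = 0.823529
tan δ = Δθ·L/(v·dt) = 0.334055  →  δ = 0.3224

δ = 0.3224, a = -2.4860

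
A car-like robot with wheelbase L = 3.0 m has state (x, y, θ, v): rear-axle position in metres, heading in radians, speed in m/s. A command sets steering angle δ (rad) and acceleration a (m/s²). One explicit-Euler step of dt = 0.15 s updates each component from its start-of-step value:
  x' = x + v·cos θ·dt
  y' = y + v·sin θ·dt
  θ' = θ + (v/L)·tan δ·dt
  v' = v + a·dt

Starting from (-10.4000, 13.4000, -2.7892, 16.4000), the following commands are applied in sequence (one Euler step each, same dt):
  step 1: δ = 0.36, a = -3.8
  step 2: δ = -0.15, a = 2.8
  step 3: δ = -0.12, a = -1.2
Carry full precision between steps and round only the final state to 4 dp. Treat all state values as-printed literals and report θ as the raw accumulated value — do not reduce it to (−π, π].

(-16.6720, 9.8370, -2.6981, 16.0700)

after step 1 (δ=0.36, a=-3.8): (-12.708832, 12.550945, -2.480550, 15.830000)
after step 2 (δ=-0.15, a=2.8): (-14.583149, 11.093143, -2.600173, 16.250000)
after step 3 (δ=-0.12, a=-1.2): (-16.672033, 9.836970, -2.698144, 16.070000)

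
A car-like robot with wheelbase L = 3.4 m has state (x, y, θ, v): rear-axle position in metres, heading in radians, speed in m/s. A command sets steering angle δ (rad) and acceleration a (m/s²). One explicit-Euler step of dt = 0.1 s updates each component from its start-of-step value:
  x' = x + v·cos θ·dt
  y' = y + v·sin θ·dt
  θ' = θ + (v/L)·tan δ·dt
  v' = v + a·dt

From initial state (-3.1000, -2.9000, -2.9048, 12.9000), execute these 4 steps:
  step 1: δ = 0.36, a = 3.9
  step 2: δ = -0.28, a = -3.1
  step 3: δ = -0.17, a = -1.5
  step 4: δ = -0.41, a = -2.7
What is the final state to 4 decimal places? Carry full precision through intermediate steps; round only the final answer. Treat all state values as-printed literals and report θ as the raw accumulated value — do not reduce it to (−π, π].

after step 1 (δ=0.36, a=3.9): (-4.354003, -3.202616, -2.761988, 13.290000)
after step 2 (δ=-0.28, a=-3.1): (-5.588393, -3.695081, -2.874388, 12.980000)
after step 3 (δ=-0.17, a=-1.5): (-6.840331, -4.037800, -2.939921, 12.830000)
after step 4 (δ=-0.41, a=-2.7): (-8.097328, -4.294794, -3.103930, 12.560000)

(-8.0973, -4.2948, -3.1039, 12.5600)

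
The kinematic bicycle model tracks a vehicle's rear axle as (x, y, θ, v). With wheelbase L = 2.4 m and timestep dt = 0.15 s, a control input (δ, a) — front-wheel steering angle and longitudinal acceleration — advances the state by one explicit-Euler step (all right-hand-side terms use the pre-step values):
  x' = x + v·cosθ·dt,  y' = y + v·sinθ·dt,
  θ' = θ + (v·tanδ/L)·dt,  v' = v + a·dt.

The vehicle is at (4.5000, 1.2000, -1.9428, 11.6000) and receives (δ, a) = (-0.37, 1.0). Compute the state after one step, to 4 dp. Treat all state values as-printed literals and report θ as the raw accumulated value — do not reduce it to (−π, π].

x' = 4.5000 + 11.6000·cos(-1.9428)·0.15 = 3.8675
y' = 1.2000 + 11.6000·sin(-1.9428)·0.15 = -0.4210
θ' = -1.9428 + (11.6000/2.4)·tan(-0.37)·0.15 = -2.2240
v' = 11.6000 + 1.0000·0.15 = 11.7500

(3.8675, -0.4210, -2.2240, 11.7500)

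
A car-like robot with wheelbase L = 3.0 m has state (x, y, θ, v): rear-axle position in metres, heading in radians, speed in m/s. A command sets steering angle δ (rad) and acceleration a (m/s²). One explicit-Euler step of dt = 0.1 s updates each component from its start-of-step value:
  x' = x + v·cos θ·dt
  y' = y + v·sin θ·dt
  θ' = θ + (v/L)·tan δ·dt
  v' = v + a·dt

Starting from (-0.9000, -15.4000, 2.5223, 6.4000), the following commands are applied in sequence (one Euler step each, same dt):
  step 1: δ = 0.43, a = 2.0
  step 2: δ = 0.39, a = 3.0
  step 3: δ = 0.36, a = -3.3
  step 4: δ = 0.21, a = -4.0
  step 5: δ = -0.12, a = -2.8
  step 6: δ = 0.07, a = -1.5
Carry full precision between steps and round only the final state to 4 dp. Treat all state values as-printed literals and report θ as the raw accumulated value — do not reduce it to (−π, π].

after step 1 (δ=0.43, a=2.0): (-1.421145, -15.028506, 2.620139, 6.600000)
after step 2 (δ=0.39, a=3.0): (-1.993429, -14.699733, 2.710571, 6.900000)
after step 3 (δ=0.36, a=-3.3): (-2.620321, -14.411452, 2.797144, 6.570000)
after step 4 (δ=0.21, a=-4.0): (-3.238730, -14.189597, 2.843822, 6.170000)
after step 5 (δ=-0.12, a=-2.8): (-3.828577, -14.008576, 2.819023, 5.890000)
after step 6 (δ=0.07, a=-1.5): (-4.387199, -13.821860, 2.832789, 5.740000)

(-4.3872, -13.8219, 2.8328, 5.7400)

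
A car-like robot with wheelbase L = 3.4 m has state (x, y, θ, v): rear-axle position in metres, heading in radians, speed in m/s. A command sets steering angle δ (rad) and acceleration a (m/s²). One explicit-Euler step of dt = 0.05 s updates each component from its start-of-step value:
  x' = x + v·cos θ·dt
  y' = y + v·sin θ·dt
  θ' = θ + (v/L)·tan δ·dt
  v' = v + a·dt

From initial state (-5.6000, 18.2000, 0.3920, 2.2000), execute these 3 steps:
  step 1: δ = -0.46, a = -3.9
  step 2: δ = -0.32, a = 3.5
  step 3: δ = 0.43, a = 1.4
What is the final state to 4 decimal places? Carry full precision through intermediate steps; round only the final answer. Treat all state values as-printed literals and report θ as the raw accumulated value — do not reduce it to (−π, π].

(-5.3033, 18.3179, 0.3809, 2.2500)

after step 1 (δ=-0.46, a=-3.9): (-5.498344, 18.242024, 0.375971, 2.005000)
after step 2 (δ=-0.32, a=3.5): (-5.405096, 18.278833, 0.366200, 2.180000)
after step 3 (δ=0.43, a=1.4): (-5.303323, 18.317863, 0.380903, 2.250000)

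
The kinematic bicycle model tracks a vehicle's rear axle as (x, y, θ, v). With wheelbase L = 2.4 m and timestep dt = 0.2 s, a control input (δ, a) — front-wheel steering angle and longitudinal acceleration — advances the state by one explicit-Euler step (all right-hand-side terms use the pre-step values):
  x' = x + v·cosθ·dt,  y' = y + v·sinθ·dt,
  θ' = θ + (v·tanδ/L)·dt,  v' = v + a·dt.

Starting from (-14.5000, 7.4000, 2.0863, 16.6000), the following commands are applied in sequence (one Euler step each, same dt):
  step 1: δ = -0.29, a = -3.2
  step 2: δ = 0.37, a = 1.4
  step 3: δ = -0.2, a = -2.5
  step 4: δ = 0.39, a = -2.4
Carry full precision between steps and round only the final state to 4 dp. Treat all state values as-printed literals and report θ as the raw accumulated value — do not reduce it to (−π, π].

after step 1 (δ=-0.29, a=-3.2): (-16.136671, 10.288548, 1.673496, 15.960000)
after step 2 (δ=0.37, a=1.4): (-16.463911, 13.463729, 2.189354, 16.240000)
after step 3 (δ=-0.2, a=-2.5): (-18.347298, 16.109926, 1.915019, 15.740000)
after step 4 (δ=0.39, a=-2.4): (-19.409639, 19.073258, 2.454186, 15.260000)

(-19.4096, 19.0733, 2.4542, 15.2600)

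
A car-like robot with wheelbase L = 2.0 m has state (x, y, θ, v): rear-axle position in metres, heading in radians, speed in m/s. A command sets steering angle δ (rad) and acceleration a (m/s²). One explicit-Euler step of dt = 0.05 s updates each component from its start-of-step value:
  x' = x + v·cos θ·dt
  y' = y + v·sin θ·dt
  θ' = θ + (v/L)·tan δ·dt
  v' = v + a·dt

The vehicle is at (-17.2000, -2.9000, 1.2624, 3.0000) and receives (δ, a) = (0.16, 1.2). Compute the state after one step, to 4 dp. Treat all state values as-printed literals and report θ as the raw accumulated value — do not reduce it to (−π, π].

x' = -17.2000 + 3.0000·cos(1.2624)·0.05 = -17.1545
y' = -2.9000 + 3.0000·sin(1.2624)·0.05 = -2.7571
θ' = 1.2624 + (3.0000/2.0)·tan(0.16)·0.05 = 1.2745
v' = 3.0000 + 1.2000·0.05 = 3.0600

(-17.1545, -2.7571, 1.2745, 3.0600)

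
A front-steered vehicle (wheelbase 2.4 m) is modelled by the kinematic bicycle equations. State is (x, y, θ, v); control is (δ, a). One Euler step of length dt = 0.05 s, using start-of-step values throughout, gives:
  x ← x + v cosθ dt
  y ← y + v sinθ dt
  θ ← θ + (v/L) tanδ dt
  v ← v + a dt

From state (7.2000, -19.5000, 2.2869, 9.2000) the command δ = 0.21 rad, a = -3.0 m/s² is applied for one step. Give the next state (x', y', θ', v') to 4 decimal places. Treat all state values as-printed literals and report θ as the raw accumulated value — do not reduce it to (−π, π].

(6.8980, -19.1530, 2.3278, 9.0500)

x' = 7.2000 + 9.2000·cos(2.2869)·0.05 = 6.8980
y' = -19.5000 + 9.2000·sin(2.2869)·0.05 = -19.1530
θ' = 2.2869 + (9.2000/2.4)·tan(0.21)·0.05 = 2.3278
v' = 9.2000 − 3.0000·0.05 = 9.0500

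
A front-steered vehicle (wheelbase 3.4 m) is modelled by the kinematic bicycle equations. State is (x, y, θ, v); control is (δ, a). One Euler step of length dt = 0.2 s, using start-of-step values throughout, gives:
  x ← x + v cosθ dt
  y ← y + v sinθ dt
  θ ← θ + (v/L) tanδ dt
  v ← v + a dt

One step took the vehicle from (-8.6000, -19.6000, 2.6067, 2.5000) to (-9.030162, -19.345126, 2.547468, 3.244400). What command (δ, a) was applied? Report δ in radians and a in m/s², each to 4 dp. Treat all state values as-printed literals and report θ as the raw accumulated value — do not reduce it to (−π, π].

δ = -0.3829, a = 3.7220

a = (v'−v)/dt = (0.744400)/0.2 = 3.7220
Δθ = θ'−θ = -0.059232;  (v·dt/L) = 2.5000·0.2/3.4 = 0.147059
tan δ = Δθ·L/(v·dt) = -0.402778  →  δ = -0.3829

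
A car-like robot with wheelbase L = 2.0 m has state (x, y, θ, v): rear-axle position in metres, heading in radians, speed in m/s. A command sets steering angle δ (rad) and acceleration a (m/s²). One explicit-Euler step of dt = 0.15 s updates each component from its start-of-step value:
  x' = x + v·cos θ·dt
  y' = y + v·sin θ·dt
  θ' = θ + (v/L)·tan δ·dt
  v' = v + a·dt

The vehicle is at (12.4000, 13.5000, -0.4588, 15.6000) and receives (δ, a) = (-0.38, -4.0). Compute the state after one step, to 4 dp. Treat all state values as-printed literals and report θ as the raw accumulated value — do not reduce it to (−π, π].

x' = 12.4000 + 15.6000·cos(-0.4588)·0.15 = 14.4980
y' = 13.5000 + 15.6000·sin(-0.4588)·0.15 = 12.4637
θ' = -0.4588 + (15.6000/2.0)·tan(-0.38)·0.15 = -0.9261
v' = 15.6000 − 4.0000·0.15 = 15.0000

(14.4980, 12.4637, -0.9261, 15.0000)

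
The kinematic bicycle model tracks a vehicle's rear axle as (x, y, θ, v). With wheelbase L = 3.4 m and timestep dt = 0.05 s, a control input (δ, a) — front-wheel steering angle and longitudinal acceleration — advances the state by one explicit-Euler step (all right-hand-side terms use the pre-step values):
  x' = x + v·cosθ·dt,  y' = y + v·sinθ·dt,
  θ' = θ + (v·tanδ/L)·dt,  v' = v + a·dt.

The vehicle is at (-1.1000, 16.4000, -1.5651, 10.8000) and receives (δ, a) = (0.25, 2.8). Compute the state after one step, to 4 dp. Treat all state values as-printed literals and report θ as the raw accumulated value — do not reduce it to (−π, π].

(-1.0969, 15.8600, -1.5245, 10.9400)

x' = -1.1000 + 10.8000·cos(-1.5651)·0.05 = -1.0969
y' = 16.4000 + 10.8000·sin(-1.5651)·0.05 = 15.8600
θ' = -1.5651 + (10.8000/3.4)·tan(0.25)·0.05 = -1.5245
v' = 10.8000 + 2.8000·0.05 = 10.9400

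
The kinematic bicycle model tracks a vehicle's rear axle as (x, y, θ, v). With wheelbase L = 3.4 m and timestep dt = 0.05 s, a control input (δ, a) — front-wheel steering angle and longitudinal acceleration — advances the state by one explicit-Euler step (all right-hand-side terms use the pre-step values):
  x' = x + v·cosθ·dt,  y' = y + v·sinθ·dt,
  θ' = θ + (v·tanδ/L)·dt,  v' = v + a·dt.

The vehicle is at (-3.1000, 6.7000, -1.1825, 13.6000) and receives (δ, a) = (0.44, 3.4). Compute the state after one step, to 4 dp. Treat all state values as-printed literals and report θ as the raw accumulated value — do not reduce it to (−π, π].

(-2.8425, 6.0706, -1.0883, 13.7700)

x' = -3.1000 + 13.6000·cos(-1.1825)·0.05 = -2.8425
y' = 6.7000 + 13.6000·sin(-1.1825)·0.05 = 6.0706
θ' = -1.1825 + (13.6000/3.4)·tan(0.44)·0.05 = -1.0883
v' = 13.6000 + 3.4000·0.05 = 13.7700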